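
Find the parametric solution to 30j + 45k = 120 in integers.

Step 1: Compute gcd(30, 45) = 15.
Since 15 divides 120, solutions exist.

Step 2: Find a particular solution using extended Euclidean algorithm.
We get j₀ = -8, k₀ = 8.
Check: 30*-8 + 45*8 = 120 = 120 ✓

Step 3: Write the general solution.
j = -8 + (45/15)t = -8 + 3t
k = 8 - (30/15)t = 8 - 2t
for any integer t.

j = -8 + 3t, k = 8 - 2t for integer t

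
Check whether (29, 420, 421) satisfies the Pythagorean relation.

Compute a² + b²:
29² + 420² = 841 + 176400 = 177241
Compute c²:
421² = 177241
Since 177241 = 177241, it is a Pythagorean triple.

Yes, it is a Pythagorean triple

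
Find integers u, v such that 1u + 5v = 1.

Step 1: Check solvability.
gcd(1, 5) = 1
Since 1 divides 1, solutions exist.

Step 2: Apply extended Euclidean algorithm to find gcd.
We find integers such that 1*x0 + 5*y0 = 1

Step 3: Scale the particular solution.
Multiply by 1/1 = 1:
u = 1, v = 0

Step 4: Verify.
1*(1) + 5*(0) = 1 = 1 ✓

u = 1, v = 0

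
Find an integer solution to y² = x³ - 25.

Try small integer x values and check whether x³ - 25 is a perfect square.
x = 5: x³ - 25 = 5³ - 25 = 125 - 25 = 100
Is 100 a perfect square? 10² = 100 ✓
So (x, y) = (5, 10) is a solution.

x = 5, y = 10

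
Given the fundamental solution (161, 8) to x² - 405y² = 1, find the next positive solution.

Solutions to x² - Dy² = 1 are generated by powers of (x₀ + y₀√D).
The next solution satisfies x₁ + y₁√405 = (x₀ + y₀√405)², giving:
x₁ = x₀² + 405y₀² = 161² + 405·8² = 25921 + 25920 = 51841
y₁ = 2x₀y₀ = 2·161·8 = 2576

Verify: 51841² - 405·2576² = 2687489281 - 2687489280 = 1 ✓

x = 51841, y = 2576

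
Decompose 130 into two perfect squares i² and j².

We need to find integers i, j > 0 such that i² + j² = 130.
Trying i = 3: j² = 130 - 3² = 130 - 9 = 121
j = 11
Check: 3² + 11² = 9 + 121 = 130 ✓

130 = 3² + 11²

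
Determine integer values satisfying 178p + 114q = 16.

Step 1: Check solvability.
gcd(178, 114) = 2
Since 2 divides 16, solutions exist.

Step 2: Apply extended Euclidean algorithm to find gcd.
We find integers such that 178*x0 + 114*y0 = 2

Step 3: Scale the particular solution.
Multiply by 16/2 = 8:
p = -128, q = 200

Step 4: Verify.
178*(-128) + 114*(200) = 16 = 16 ✓

p = -128, q = 200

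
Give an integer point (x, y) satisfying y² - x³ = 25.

Try small integer x values and check whether x³ + 25 is a perfect square.
x = 0: x³ + 25 = 0³ + 25 = 0 + 25 = 25
Is 25 a perfect square? 5² = 25 ✓
So (x, y) = (0, -5) is a solution.

x = 0, y = -5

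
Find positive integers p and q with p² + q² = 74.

We need to find integers p, q > 0 such that p² + q² = 74.
Trying p = 5: q² = 74 - 5² = 74 - 25 = 49
q = 7
Check: 5² + 7² = 25 + 49 = 74 ✓

74 = 5² + 7²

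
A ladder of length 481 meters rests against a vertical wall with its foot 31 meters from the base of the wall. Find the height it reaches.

The ladder, wall, and ground form a right triangle with hypotenuse 481 and one leg 31.
By the Pythagorean theorem: h² = 481² - 31² = 231361 - 961 = 230400
h = √230400 = 480 meters

480 meters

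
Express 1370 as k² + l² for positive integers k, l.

We need to find integers k, l > 0 such that k² + l² = 1370.
Trying k = 1: l² = 1370 - 1² = 1370 - 1 = 1369
l = 37
Check: 1² + 37² = 1 + 1369 = 1370 ✓

1370 = 1² + 37²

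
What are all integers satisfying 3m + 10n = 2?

Step 1: Compute gcd(3, 10) = 1.
Since 1 divides 2, solutions exist.

Step 2: Find a particular solution using extended Euclidean algorithm.
We get m₀ = -6, n₀ = 2.
Check: 3*-6 + 10*2 = 2 = 2 ✓

Step 3: Write the general solution.
m = -6 + (10/1)t = -6 + 10t
n = 2 - (3/1)t = 2 - 3t
for any integer t.

m = -6 + 10t, n = 2 - 3t for integer t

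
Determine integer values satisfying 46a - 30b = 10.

Step 1: Check solvability.
gcd(46, 30) = 2
Since 2 divides 10, solutions exist.

Step 2: Apply extended Euclidean algorithm to find gcd.
We find integers such that 46*x0 + 30*y0 = 2

Step 3: Scale the particular solution.
Multiply by 10/2 = 5:
a = 10, b = 15

Step 4: Verify.
46*(10) - 30*(15) = 10 = 10 ✓

a = 10, b = 15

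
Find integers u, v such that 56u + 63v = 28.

Step 1: Check solvability.
gcd(56, 63) = 7
Since 7 divides 28, solutions exist.

Step 2: Apply extended Euclidean algorithm to find gcd.
We find integers such that 56*x0 + 63*y0 = 7

Step 3: Scale the particular solution.
Multiply by 28/7 = 4:
u = -4, v = 4

Step 4: Verify.
56*(-4) + 63*(4) = 28 = 28 ✓

u = -4, v = 4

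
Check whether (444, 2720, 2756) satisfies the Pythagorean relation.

Compute a² + b²:
444² + 2720² = 197136 + 7398400 = 7595536
Compute c²:
2756² = 7595536
Since 7595536 = 7595536, it is a Pythagorean triple.

Yes, it is a Pythagorean triple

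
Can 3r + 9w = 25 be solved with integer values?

Step 1: Compute gcd(3, 9).
gcd(3, 9) = 3

Step 2: Check divisibility.
Does 3 divide 25? 25 = 3 x 8 + 1, so no.

By the theorem on linear Diophantine equations, 3r + 9w = 25 has integer solutions if and only if gcd(3, 9) divides 25. Since 3 does not divide 25, no solutions exist.

No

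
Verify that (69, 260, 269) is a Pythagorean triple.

Compute a² + b²:
69² + 260² = 4761 + 67600 = 72361
Compute c²:
269² = 72361
Since 72361 = 72361, it is a Pythagorean triple.

Yes, it is a Pythagorean triple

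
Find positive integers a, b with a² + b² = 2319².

We need a² + b² = 2319² = 5377761.
Trying: 585² + 2244² = 342225 + 5035536 = 5377761 ✓

(585, 2244, 2319)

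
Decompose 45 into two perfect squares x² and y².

We need to find integers x, y > 0 such that x² + y² = 45.
Trying x = 3: y² = 45 - 3² = 45 - 9 = 36
y = 6
Check: 3² + 6² = 9 + 36 = 45 ✓

45 = 3² + 6²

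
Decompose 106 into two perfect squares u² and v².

We need to find integers u, v > 0 such that u² + v² = 106.
Trying u = 5: v² = 106 - 5² = 106 - 25 = 81
v = 9
Check: 5² + 9² = 25 + 81 = 106 ✓

106 = 5² + 9²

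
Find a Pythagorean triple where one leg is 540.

We need the other leg and hypotenuse such that 540² + x² = c².
Take x = 629, c = 829: 540² + 629² = 291600 + 395641 = 687241 = 829² ✓
Triple: (629, 540, 829)

(629, 540, 829)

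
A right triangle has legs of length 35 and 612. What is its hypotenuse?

c² = a² + b² = 35² + 612² = 1225 + 374544 = 375769
c = 613

613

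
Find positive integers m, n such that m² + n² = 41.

Search for m with 41 - m² a perfect square.
m = 4: 41 - 4² = 41 - 16 = 25 = 5² ✓
So m = 4, n = 5.

m = 4, n = 5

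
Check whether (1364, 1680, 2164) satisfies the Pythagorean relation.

Compute a² + b²:
1364² + 1680² = 1860496 + 2822400 = 4682896
Compute c²:
2164² = 4682896
Since 4682896 = 4682896, it is a Pythagorean triple.

Yes, it is a Pythagorean triple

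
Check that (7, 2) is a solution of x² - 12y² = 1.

Compute x² = 7² = 49
Compute 12y² = 12·2² = 12·4 = 48
x² - 12y² = 49 - 48 = 1
Since this equals 1, (7, 2) is a solution.

Yes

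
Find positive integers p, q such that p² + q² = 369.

Search for p with 369 - p² a perfect square.
p = 12: 369 - 12² = 369 - 144 = 225 = 15² ✓
So p = 12, q = 15.

p = 12, q = 15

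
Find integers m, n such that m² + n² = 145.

We need to find integers m, n > 0 such that m² + n² = 145.
Trying m = 1: n² = 145 - 1² = 145 - 1 = 144
n = 12
Check: 1² + 12² = 1 + 144 = 145 ✓

145 = 1² + 12²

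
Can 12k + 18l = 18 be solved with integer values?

Step 1: Compute gcd(12, 18).
gcd(12, 18) = 6

Step 2: Check divisibility.
Does 6 divide 18? 18 = 6 x 3, so yes.

By the theorem on linear Diophantine equations, 12k + 18l = 18 has integer solutions if and only if gcd(12, 18) divides 18. Since 6 | 18, solutions exist.

Yes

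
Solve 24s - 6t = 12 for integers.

Step 1: Check solvability.
gcd(24, 6) = 6
Since 6 divides 12, solutions exist.

Step 2: Apply extended Euclidean algorithm to find gcd.
We find integers such that 24*x0 + 6*y0 = 6

Step 3: Scale the particular solution.
Multiply by 12/6 = 2:
s = 0, t = -2

Step 4: Verify.
24*(0) - 6*(-2) = 12 = 12 ✓

s = 0, t = -2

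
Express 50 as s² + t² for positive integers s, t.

We need to find integers s, t > 0 such that s² + t² = 50.
Trying s = 1: t² = 50 - 1² = 50 - 1 = 49
t = 7
Check: 1² + 7² = 1 + 49 = 50 ✓

50 = 1² + 7²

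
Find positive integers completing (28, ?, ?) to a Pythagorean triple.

We need the other leg and hypotenuse such that 28² + x² = c².
Take x = 195, c = 197: 28² + 195² = 784 + 38025 = 38809 = 197² ✓
Triple: (195, 28, 197)

(195, 28, 197)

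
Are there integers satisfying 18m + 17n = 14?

Step 1: Compute gcd(18, 17).
gcd(18, 17) = 1

Step 2: Check divisibility.
Does 1 divide 14? 14 = 1 x 14, so yes.

By the theorem on linear Diophantine equations, 18m + 17n = 14 has integer solutions if and only if gcd(18, 17) divides 14. Since 1 | 14, solutions exist.

Yes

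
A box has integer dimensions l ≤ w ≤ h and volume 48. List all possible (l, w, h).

Iterate l from 1 to ⌊48^(1/3)⌋. For each l dividing 48, iterate w ≥ l with w dividing 48/l, and set h = 48/(l·w).
Triples found (9): (1×1×48), (1×2×24), (1×3×16), (1×4×12), (1×6×8), (2×2×12), (2×3×8), (2×4×6), (3×4×4)

(1×1×48), (1×2×24), (1×3×16), (1×4×12), (1×6×8), (2×2×12), (2×3×8), (2×4×6), (3×4×4)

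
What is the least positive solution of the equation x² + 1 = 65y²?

We need x² = 65y² - 1. Try successive y:
y = 1: x² = 65·1² - 1 = 64 = 8² ✓
Check: 8² - 65·1² = 64 - 65 = -1 ✓

x = 8, y = 1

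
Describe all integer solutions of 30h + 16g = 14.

Step 1: Compute gcd(30, 16) = 2.
Since 2 divides 14, solutions exist.

Step 2: Find a particular solution using extended Euclidean algorithm.
We get h₀ = -7, g₀ = 14.
Check: 30*-7 + 16*14 = 14 = 14 ✓

Step 3: Write the general solution.
h = -7 + (16/2)t = -7 + 8t
g = 14 - (30/2)t = 14 - 15t
for any integer t.

h = -7 + 8t, g = 14 - 15t for integer t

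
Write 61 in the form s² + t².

We need to find integers s, t > 0 such that s² + t² = 61.
Trying s = 5: t² = 61 - 5² = 61 - 25 = 36
t = 6
Check: 5² + 6² = 25 + 36 = 61 ✓

61 = 5² + 6²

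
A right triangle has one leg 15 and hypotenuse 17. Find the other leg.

b² = c² - a² = 289 - 225 = 64
b = 8

8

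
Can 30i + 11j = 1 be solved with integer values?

Step 1: Compute gcd(30, 11).
gcd(30, 11) = 1

Step 2: Check divisibility.
Does 1 divide 1? 1 = 1 x 1, so yes.

By the theorem on linear Diophantine equations, 30i + 11j = 1 has integer solutions if and only if gcd(30, 11) divides 1. Since 1 | 1, solutions exist.

Yes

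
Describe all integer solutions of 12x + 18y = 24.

Step 1: Compute gcd(12, 18) = 6.
Since 6 divides 24, solutions exist.

Step 2: Find a particular solution using extended Euclidean algorithm.
We get x₀ = -4, y₀ = 4.
Check: 12*-4 + 18*4 = 24 = 24 ✓

Step 3: Write the general solution.
x = -4 + (18/6)t = -4 + 3t
y = 4 - (12/6)t = 4 - 2t
for any integer t.

x = -4 + 3t, y = 4 - 2t for integer t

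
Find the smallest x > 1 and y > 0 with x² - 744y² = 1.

We seek the smallest positive integers (x, y) with x² - 744y² = 1, i.e., x² = 744y² + 1.
Try successive y values:
y = 1: x² = 744·1² + 1 = 745, not a perfect square
y = 2: x² = 744·2² + 1 = 2977, not a perfect square
y = 3: x² = 744·3² + 1 = 6697, not a perfect square
... continuing the search (or via continued fractions) ...
y = 275: x² = 744·275² + 1 = 56265001, x = 7501 ✓

Verify: 7501² - 744·275² = 56265001 - 56265000 = 1 ✓

x = 7501, y = 275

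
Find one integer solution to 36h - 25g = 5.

Step 1: Check solvability.
gcd(36, 25) = 1
Since 1 divides 5, solutions exist.

Step 2: Apply extended Euclidean algorithm to find gcd.
We find integers such that 36*x0 + 25*y0 = 1

Step 3: Scale the particular solution.
Multiply by 5/1 = 5:
h = -45, g = -65

Step 4: Verify.
36*(-45) - 25*(-65) = 5 = 5 ✓

h = -45, g = -65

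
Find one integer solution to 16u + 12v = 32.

Step 1: Check solvability.
gcd(16, 12) = 4
Since 4 divides 32, solutions exist.

Step 2: Apply extended Euclidean algorithm to find gcd.
We find integers such that 16*x0 + 12*y0 = 4

Step 3: Scale the particular solution.
Multiply by 32/4 = 8:
u = 8, v = -8

Step 4: Verify.
16*(8) + 12*(-8) = 32 = 32 ✓

u = 8, v = -8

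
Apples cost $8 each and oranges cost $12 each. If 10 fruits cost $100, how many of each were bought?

Let a = apples, o = oranges.
a + o = 10
8a + 12o = 100
Substitute o = 10 - a:
8a + 12(10 - a) = 100
(8 - 12)a = 100 - 120
-4a = -20
a = 5, o = 10 - 5 = 5

Apples: 5, Oranges: 5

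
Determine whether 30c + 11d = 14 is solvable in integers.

Step 1: Compute gcd(30, 11).
gcd(30, 11) = 1

Step 2: Check divisibility.
Does 1 divide 14? 14 = 1 x 14, so yes.

By the theorem on linear Diophantine equations, 30c + 11d = 14 has integer solutions if and only if gcd(30, 11) divides 14. Since 1 | 14, solutions exist.

Yes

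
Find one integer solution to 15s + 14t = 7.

Step 1: Check solvability.
gcd(15, 14) = 1
Since 1 divides 7, solutions exist.

Step 2: Apply extended Euclidean algorithm to find gcd.
We find integers such that 15*x0 + 14*y0 = 1

Step 3: Scale the particular solution.
Multiply by 7/1 = 7:
s = 7, t = -7

Step 4: Verify.
15*(7) + 14*(-7) = 7 = 7 ✓

s = 7, t = -7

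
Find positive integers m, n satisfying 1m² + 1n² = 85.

Try small values of m and check whether (85 - 1m²)/1 is a perfect square.
m = 2: 1·2² = 4, so 1n² = 85 - 4 = 81, giving n² = 81, n = 9.
Check: 1·2² + 1·9² = 4 + 81 = 85 ✓

m = 2, n = 9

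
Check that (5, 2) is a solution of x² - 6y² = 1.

Compute x² = 5² = 25
Compute 6y² = 6·2² = 6·4 = 24
x² - 6y² = 25 - 24 = 1
Since this equals 1, (5, 2) is a solution.

Yes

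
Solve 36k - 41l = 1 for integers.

Step 1: Check solvability.
gcd(36, 41) = 1
Since 1 divides 1, solutions exist.

Step 2: Apply extended Euclidean algorithm to find gcd.
We find integers such that 36*x0 + 41*y0 = 1

Step 3: Scale the particular solution.
Multiply by 1/1 = 1:
k = 8, l = 7

Step 4: Verify.
36*(8) - 41*(7) = 1 = 1 ✓

k = 8, l = 7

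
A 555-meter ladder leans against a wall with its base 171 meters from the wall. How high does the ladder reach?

The ladder, wall, and ground form a right triangle with hypotenuse 555 and one leg 171.
By the Pythagorean theorem: h² = 555² - 171² = 308025 - 29241 = 278784
h = √278784 = 528 meters

528 meters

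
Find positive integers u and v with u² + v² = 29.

We need to find integers u, v > 0 such that u² + v² = 29.
Trying u = 2: v² = 29 - 2² = 29 - 4 = 25
v = 5
Check: 2² + 5² = 4 + 25 = 29 ✓

29 = 2² + 5²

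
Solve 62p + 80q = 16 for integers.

Step 1: Check solvability.
gcd(62, 80) = 2
Since 2 divides 16, solutions exist.

Step 2: Apply extended Euclidean algorithm to find gcd.
We find integers such that 62*x0 + 80*y0 = 2

Step 3: Scale the particular solution.
Multiply by 16/2 = 8:
p = -72, q = 56

Step 4: Verify.
62*(-72) + 80*(56) = 16 = 16 ✓

p = -72, q = 56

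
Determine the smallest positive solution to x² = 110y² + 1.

We seek the smallest positive integers (x, y) with x² - 110y² = 1, i.e., x² = 110y² + 1.
Try successive y values:
y = 1: x² = 110·1² + 1 = 111, not a perfect square
y = 2: x² = 110·2² + 1 = 441, x = 21 ✓

Verify: 21² - 110·2² = 441 - 440 = 1 ✓

x = 21, y = 2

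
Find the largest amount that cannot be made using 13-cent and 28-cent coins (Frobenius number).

For two coprime denominations a and b, the Frobenius number (largest value not representable as a non-negative combination) is ab - a - b.
Here gcd(13, 28) = 1, so they are coprime.
F(13, 28) = 13·28 - 13 - 28 = 364 - 41 = 323

323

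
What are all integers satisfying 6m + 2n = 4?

Step 1: Compute gcd(6, 2) = 2.
Since 2 divides 4, solutions exist.

Step 2: Find a particular solution using extended Euclidean algorithm.
We get m₀ = 0, n₀ = 2.
Check: 6*0 + 2*2 = 4 = 4 ✓

Step 3: Write the general solution.
m = 0 + (2/2)t = 0 + 1t
n = 2 - (6/2)t = 2 - 3t
for any integer t.

m = 0 + 1t, n = 2 - 3t for integer t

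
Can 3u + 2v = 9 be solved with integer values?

Step 1: Compute gcd(3, 2).
gcd(3, 2) = 1

Step 2: Check divisibility.
Does 1 divide 9? 9 = 1 x 9, so yes.

By the theorem on linear Diophantine equations, 3u + 2v = 9 has integer solutions if and only if gcd(3, 2) divides 9. Since 1 | 9, solutions exist.

Yes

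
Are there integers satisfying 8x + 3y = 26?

Step 1: Compute gcd(8, 3).
gcd(8, 3) = 1

Step 2: Check divisibility.
Does 1 divide 26? 26 = 1 x 26, so yes.

By the theorem on linear Diophantine equations, 8x + 3y = 26 has integer solutions if and only if gcd(8, 3) divides 26. Since 1 | 26, solutions exist.

Yes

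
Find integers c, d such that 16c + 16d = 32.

Step 1: Check solvability.
gcd(16, 16) = 16
Since 16 divides 32, solutions exist.

Step 2: Apply extended Euclidean algorithm to find gcd.
We find integers such that 16*x0 + 16*y0 = 16

Step 3: Scale the particular solution.
Multiply by 32/16 = 2:
c = 0, d = 2

Step 4: Verify.
16*(0) + 16*(2) = 32 = 32 ✓

c = 0, d = 2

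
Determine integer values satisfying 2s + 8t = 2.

Step 1: Check solvability.
gcd(2, 8) = 2
Since 2 divides 2, solutions exist.

Step 2: Apply extended Euclidean algorithm to find gcd.
We find integers such that 2*x0 + 8*y0 = 2

Step 3: Scale the particular solution.
Multiply by 2/2 = 1:
s = 1, t = 0

Step 4: Verify.
2*(1) + 8*(0) = 2 = 2 ✓

s = 1, t = 0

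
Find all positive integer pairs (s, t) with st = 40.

The positive divisors of 40 are: 1, 2, 4, 5, 8, 10, 20, 40.
Each divisor d gives the pair (d, 40/d):
(1, 40), (2, 20), (4, 10), (5, 8), (8, 5), (10, 4), (20, 2), (40, 1)

(1, 40), (2, 20), (4, 10), (5, 8), (8, 5), (10, 4), (20, 2), (40, 1)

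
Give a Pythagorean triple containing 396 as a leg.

We need the other leg and hypotenuse such that 396² + x² = c².
Take x = 80, c = 404: 396² + 80² = 156816 + 6400 = 163216 = 404² ✓
Triple: (396, 80, 404)

(396, 80, 404)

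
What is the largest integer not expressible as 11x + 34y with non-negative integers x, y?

For two coprime denominations a and b, the Frobenius number (largest value not representable as a non-negative combination) is ab - a - b.
Here gcd(11, 34) = 1, so they are coprime.
F(11, 34) = 11·34 - 11 - 34 = 374 - 45 = 329

329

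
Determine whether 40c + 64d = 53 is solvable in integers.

Step 1: Compute gcd(40, 64).
gcd(40, 64) = 8

Step 2: Check divisibility.
Does 8 divide 53? 53 = 8 x 6 + 5, so no.

By the theorem on linear Diophantine equations, 40c + 64d = 53 has integer solutions if and only if gcd(40, 64) divides 53. Since 8 does not divide 53, no solutions exist.

No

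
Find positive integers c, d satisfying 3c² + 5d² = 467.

Try small values of c and check whether (467 - 3c²)/5 is a perfect square.
c = 7: 3·7² = 147, so 5d² = 467 - 147 = 320, giving d² = 64, d = 8.
Check: 3·7² + 5·8² = 147 + 320 = 467 ✓

c = 7, d = 8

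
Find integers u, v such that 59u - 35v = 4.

Step 1: Check solvability.
gcd(59, 35) = 1
Since 1 divides 4, solutions exist.

Step 2: Apply extended Euclidean algorithm to find gcd.
We find integers such that 59*x0 + 35*y0 = 1

Step 3: Scale the particular solution.
Multiply by 4/1 = 4:
u = -64, v = -108

Step 4: Verify.
59*(-64) - 35*(-108) = 4 = 4 ✓

u = -64, v = -108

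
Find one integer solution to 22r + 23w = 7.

Step 1: Check solvability.
gcd(22, 23) = 1
Since 1 divides 7, solutions exist.

Step 2: Apply extended Euclidean algorithm to find gcd.
We find integers such that 22*x0 + 23*y0 = 1

Step 3: Scale the particular solution.
Multiply by 7/1 = 7:
r = -7, w = 7

Step 4: Verify.
22*(-7) + 23*(7) = 7 = 7 ✓

r = -7, w = 7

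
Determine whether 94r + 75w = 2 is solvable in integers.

Step 1: Compute gcd(94, 75).
gcd(94, 75) = 1

Step 2: Check divisibility.
Does 1 divide 2? 2 = 1 x 2, so yes.

By the theorem on linear Diophantine equations, 94r + 75w = 2 has integer solutions if and only if gcd(94, 75) divides 2. Since 1 | 2, solutions exist.

Yes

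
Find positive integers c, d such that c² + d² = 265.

Search for c with 265 - c² a perfect square.
c = 3: 265 - 3² = 265 - 9 = 256 = 16² ✓
So c = 3, d = 16.

c = 3, d = 16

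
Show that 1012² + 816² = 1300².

Compute a² + b² = 1012² + 816² = 1024144 + 665856 = 1690000
Compute c² = 1300² = 1690000
Since 1690000 = 1690000, confirmed.

Yes, it is a Pythagorean triple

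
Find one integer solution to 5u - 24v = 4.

Step 1: Check solvability.
gcd(5, 24) = 1
Since 1 divides 4, solutions exist.

Step 2: Apply extended Euclidean algorithm to find gcd.
We find integers such that 5*x0 + 24*y0 = 1

Step 3: Scale the particular solution.
Multiply by 4/1 = 4:
u = 20, v = 4

Step 4: Verify.
5*(20) - 24*(4) = 4 = 4 ✓

u = 20, v = 4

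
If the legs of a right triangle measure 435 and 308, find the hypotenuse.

c² = a² + b² = 435² + 308² = 189225 + 94864 = 284089
c = 533

533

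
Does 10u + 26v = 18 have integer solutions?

Step 1: Compute gcd(10, 26).
gcd(10, 26) = 2

Step 2: Check divisibility.
Does 2 divide 18? 18 = 2 x 9, so yes.

By the theorem on linear Diophantine equations, 10u + 26v = 18 has integer solutions if and only if gcd(10, 26) divides 18. Since 2 | 18, solutions exist.

Yes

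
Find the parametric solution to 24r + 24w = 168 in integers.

Step 1: Compute gcd(24, 24) = 24.
Since 24 divides 168, solutions exist.

Step 2: Find a particular solution using extended Euclidean algorithm.
We get r₀ = 0, w₀ = 7.
Check: 24*0 + 24*7 = 168 = 168 ✓

Step 3: Write the general solution.
r = 0 + (24/24)t = 0 + 1t
w = 7 - (24/24)t = 7 - 1t
for any integer t.

r = 0 + 1t, w = 7 - 1t for integer t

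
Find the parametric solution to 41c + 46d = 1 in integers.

Step 1: Compute gcd(41, 46) = 1.
Since 1 divides 1, solutions exist.

Step 2: Find a particular solution using extended Euclidean algorithm.
We get c₀ = 9, d₀ = -8.
Check: 41*9 + 46*-8 = 1 = 1 ✓

Step 3: Write the general solution.
c = 9 + (46/1)t = 9 + 46t
d = -8 - (41/1)t = -8 - 41t
for any integer t.

c = 9 + 46t, d = -8 - 41t for integer t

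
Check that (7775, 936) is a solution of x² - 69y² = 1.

Compute x² = 7775² = 60450625
Compute 69y² = 69·936² = 69·876096 = 60450624
x² - 69y² = 60450625 - 60450624 = 1
Since this equals 1, (7775, 936) is a solution.

Yes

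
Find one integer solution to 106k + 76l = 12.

Step 1: Check solvability.
gcd(106, 76) = 2
Since 2 divides 12, solutions exist.

Step 2: Apply extended Euclidean algorithm to find gcd.
We find integers such that 106*x0 + 76*y0 = 2

Step 3: Scale the particular solution.
Multiply by 12/2 = 6:
k = -30, l = 42

Step 4: Verify.
106*(-30) + 76*(42) = 12 = 12 ✓

k = -30, l = 42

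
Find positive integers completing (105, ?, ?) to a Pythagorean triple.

We need the other leg and hypotenuse such that 105² + x² = c².
Take x = 1100, c = 1105: 105² + 1100² = 11025 + 1210000 = 1221025 = 1105² ✓
Triple: (105, 1100, 1105)

(105, 1100, 1105)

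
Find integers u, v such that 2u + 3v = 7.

Step 1: Check solvability.
gcd(2, 3) = 1
Since 1 divides 7, solutions exist.

Step 2: Apply extended Euclidean algorithm to find gcd.
We find integers such that 2*x0 + 3*y0 = 1

Step 3: Scale the particular solution.
Multiply by 7/1 = 7:
u = -7, v = 7

Step 4: Verify.
2*(-7) + 3*(7) = 7 = 7 ✓

u = -7, v = 7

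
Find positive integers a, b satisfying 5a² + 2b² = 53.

Try small values of a and check whether (53 - 5a²)/2 is a perfect square.
a = 3: 5·3² = 45, so 2b² = 53 - 45 = 8, giving b² = 4, b = 2.
Check: 5·3² + 2·2² = 45 + 8 = 53 ✓

a = 3, b = 2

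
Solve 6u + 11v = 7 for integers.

Step 1: Check solvability.
gcd(6, 11) = 1
Since 1 divides 7, solutions exist.

Step 2: Apply extended Euclidean algorithm to find gcd.
We find integers such that 6*x0 + 11*y0 = 1

Step 3: Scale the particular solution.
Multiply by 7/1 = 7:
u = 14, v = -7

Step 4: Verify.
6*(14) + 11*(-7) = 7 = 7 ✓

u = 14, v = -7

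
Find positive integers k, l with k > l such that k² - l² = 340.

Factor: k² - l² = (k+l)(k-l) = 340.
We need two factors of 340 with the same parity.
Use k+l = 170 and k-l = 2 (product 170·2 = 340).
Adding: 2k = 172, so k = 86.
Subtracting: 2l = 168, so l = 84.
Check: 86² - 84² = 7396 - 7056 = 340 ✓

k = 86, l = 84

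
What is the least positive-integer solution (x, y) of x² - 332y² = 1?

We seek the smallest positive integers (x, y) with x² - 332y² = 1, i.e., x² = 332y² + 1.
Try successive y values:
y = 1: x² = 332·1² + 1 = 333, not a perfect square
y = 2: x² = 332·2² + 1 = 1329, not a perfect square
y = 3: x² = 332·3² + 1 = 2989, not a perfect square
... continuing the search (or via continued fractions) ...
y = 738: x² = 332·738² + 1 = 180821809, x = 13447 ✓

Verify: 13447² - 332·738² = 180821809 - 180821808 = 1 ✓

x = 13447, y = 738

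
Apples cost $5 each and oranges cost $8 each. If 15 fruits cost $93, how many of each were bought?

Let a = apples, o = oranges.
a + o = 15
5a + 8o = 93
Substitute o = 15 - a:
5a + 8(15 - a) = 93
(5 - 8)a = 93 - 120
-3a = -27
a = 9, o = 15 - 9 = 6

Apples: 9, Oranges: 6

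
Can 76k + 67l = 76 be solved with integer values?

Step 1: Compute gcd(76, 67).
gcd(76, 67) = 1

Step 2: Check divisibility.
Does 1 divide 76? 76 = 1 x 76, so yes.

By the theorem on linear Diophantine equations, 76k + 67l = 76 has integer solutions if and only if gcd(76, 67) divides 76. Since 1 | 76, solutions exist.

Yes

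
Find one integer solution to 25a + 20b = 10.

Step 1: Check solvability.
gcd(25, 20) = 5
Since 5 divides 10, solutions exist.

Step 2: Apply extended Euclidean algorithm to find gcd.
We find integers such that 25*x0 + 20*y0 = 5

Step 3: Scale the particular solution.
Multiply by 10/5 = 2:
a = 2, b = -2

Step 4: Verify.
25*(2) + 20*(-2) = 10 = 10 ✓

a = 2, b = -2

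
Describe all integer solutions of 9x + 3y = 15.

Step 1: Compute gcd(9, 3) = 3.
Since 3 divides 15, solutions exist.

Step 2: Find a particular solution using extended Euclidean algorithm.
We get x₀ = 0, y₀ = 5.
Check: 9*0 + 3*5 = 15 = 15 ✓

Step 3: Write the general solution.
x = 0 + (3/3)t = 0 + 1t
y = 5 - (9/3)t = 5 - 3t
for any integer t.

x = 0 + 1t, y = 5 - 3t for integer t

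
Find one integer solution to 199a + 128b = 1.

Step 1: Check solvability.
gcd(199, 128) = 1
Since 1 divides 1, solutions exist.

Step 2: Apply extended Euclidean algorithm to find gcd.
We find integers such that 199*x0 + 128*y0 = 1

Step 3: Scale the particular solution.
Multiply by 1/1 = 1:
a = -9, b = 14

Step 4: Verify.
199*(-9) + 128*(14) = 1 = 1 ✓

a = -9, b = 14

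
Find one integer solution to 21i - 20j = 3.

Step 1: Check solvability.
gcd(21, 20) = 1
Since 1 divides 3, solutions exist.

Step 2: Apply extended Euclidean algorithm to find gcd.
We find integers such that 21*x0 + 20*y0 = 1

Step 3: Scale the particular solution.
Multiply by 3/1 = 3:
i = 3, j = 3

Step 4: Verify.
21*(3) - 20*(3) = 3 = 3 ✓

i = 3, j = 3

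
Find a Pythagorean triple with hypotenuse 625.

We need a² + b² = 625² = 390625.
Trying: 527² + 336² = 277729 + 112896 = 390625 ✓

(527, 336, 625)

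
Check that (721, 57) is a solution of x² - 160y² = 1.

Compute x² = 721² = 519841
Compute 160y² = 160·57² = 160·3249 = 519840
x² - 160y² = 519841 - 519840 = 1
Since this equals 1, (721, 57) is a solution.

Yes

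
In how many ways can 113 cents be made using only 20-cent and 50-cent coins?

We need non-negative integers (x, y) with 20x + 50y = 113.
For each x from 0 to 5, check if (113 - 20x) is a non-negative multiple of 50.
Solutions (x, y): none
Count: 0

0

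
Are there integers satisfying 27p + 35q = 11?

Step 1: Compute gcd(27, 35).
gcd(27, 35) = 1

Step 2: Check divisibility.
Does 1 divide 11? 11 = 1 x 11, so yes.

By the theorem on linear Diophantine equations, 27p + 35q = 11 has integer solutions if and only if gcd(27, 35) divides 11. Since 1 | 11, solutions exist.

Yes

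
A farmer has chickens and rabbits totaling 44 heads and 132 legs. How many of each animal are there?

Let c = chickens, r = rabbits.
Heads: c + r = 44
Legs: 2c + 4r = 132
From the first equation, c = 44 - r. Substitute:
2(44 - r) + 4r = 132
88 + 2r = 132
r = (132 - 88)/2 = 22
c = 44 - 22 = 22

Chickens: 22, Rabbits: 22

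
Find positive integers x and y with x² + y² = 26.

We need to find integers x, y > 0 such that x² + y² = 26.
Trying x = 1: y² = 26 - 1² = 26 - 1 = 25
y = 5
Check: 1² + 5² = 1 + 25 = 26 ✓

26 = 1² + 5²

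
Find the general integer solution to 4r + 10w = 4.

Step 1: Compute gcd(4, 10) = 2.
Since 2 divides 4, solutions exist.

Step 2: Find a particular solution using extended Euclidean algorithm.
We get r₀ = -4, w₀ = 2.
Check: 4*-4 + 10*2 = 4 = 4 ✓

Step 3: Write the general solution.
r = -4 + (10/2)t = -4 + 5t
w = 2 - (4/2)t = 2 - 2t
for any integer t.

r = -4 + 5t, w = 2 - 2t for integer t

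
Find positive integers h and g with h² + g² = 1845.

We need to find integers h, g > 0 such that h² + g² = 1845.
Trying h = 9: g² = 1845 - 9² = 1845 - 81 = 1764
g = 42
Check: 9² + 42² = 81 + 1764 = 1845 ✓

1845 = 9² + 42²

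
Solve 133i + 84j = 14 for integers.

Step 1: Check solvability.
gcd(133, 84) = 7
Since 7 divides 14, solutions exist.

Step 2: Apply extended Euclidean algorithm to find gcd.
We find integers such that 133*x0 + 84*y0 = 7

Step 3: Scale the particular solution.
Multiply by 14/7 = 2:
i = -10, j = 16

Step 4: Verify.
133*(-10) + 84*(16) = 14 = 14 ✓

i = -10, j = 16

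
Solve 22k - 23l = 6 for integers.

Step 1: Check solvability.
gcd(22, 23) = 1
Since 1 divides 6, solutions exist.

Step 2: Apply extended Euclidean algorithm to find gcd.
We find integers such that 22*x0 + 23*y0 = 1

Step 3: Scale the particular solution.
Multiply by 6/1 = 6:
k = -6, l = -6

Step 4: Verify.
22*(-6) - 23*(-6) = 6 = 6 ✓

k = -6, l = -6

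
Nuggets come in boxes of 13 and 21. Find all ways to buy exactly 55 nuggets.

We need non-negative integers (x, y) with 13x + 21y = 55.
For each x in 0..4, check if 55 - 13x is a non-negative multiple of 21.
x = 1: 21y = 42, y = 2 ✓

(1 boxes of 13, 2 boxes of 21)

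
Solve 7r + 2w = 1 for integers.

Step 1: Check solvability.
gcd(7, 2) = 1
Since 1 divides 1, solutions exist.

Step 2: Apply extended Euclidean algorithm to find gcd.
We find integers such that 7*x0 + 2*y0 = 1

Step 3: Scale the particular solution.
Multiply by 1/1 = 1:
r = 1, w = -3

Step 4: Verify.
7*(1) + 2*(-3) = 1 = 1 ✓

r = 1, w = -3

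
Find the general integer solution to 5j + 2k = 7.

Step 1: Compute gcd(5, 2) = 1.
Since 1 divides 7, solutions exist.

Step 2: Find a particular solution using extended Euclidean algorithm.
We get j₀ = 7, k₀ = -14.
Check: 5*7 + 2*-14 = 7 = 7 ✓

Step 3: Write the general solution.
j = 7 + (2/1)t = 7 + 2t
k = -14 - (5/1)t = -14 - 5t
for any integer t.

j = 7 + 2t, k = -14 - 5t for integer t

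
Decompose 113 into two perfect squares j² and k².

We need to find integers j, k > 0 such that j² + k² = 113.
Trying j = 7: k² = 113 - 7² = 113 - 49 = 64
k = 8
Check: 7² + 8² = 49 + 64 = 113 ✓

113 = 7² + 8²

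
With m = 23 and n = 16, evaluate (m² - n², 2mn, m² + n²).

a = m² - n² = 529 - 256 = 273
b = 2mn = 2·23·16 = 736
c = m² + n² = 529 + 256 = 785
Verify: 273² + 736² = 74529 + 541696 = 616225 = 785² ✓

(273, 736, 785)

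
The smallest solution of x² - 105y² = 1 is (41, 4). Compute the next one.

Solutions to x² - Dy² = 1 are generated by powers of (x₀ + y₀√D).
The next solution satisfies x₁ + y₁√105 = (x₀ + y₀√105)², giving:
x₁ = x₀² + 105y₀² = 41² + 105·4² = 1681 + 1680 = 3361
y₁ = 2x₀y₀ = 2·41·4 = 328

Verify: 3361² - 105·328² = 11296321 - 11296320 = 1 ✓

x = 3361, y = 328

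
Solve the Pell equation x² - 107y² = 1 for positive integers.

We seek the smallest positive integers (x, y) with x² - 107y² = 1, i.e., x² = 107y² + 1.
Try successive y values:
y = 1: x² = 107·1² + 1 = 108, not a perfect square
y = 2: x² = 107·2² + 1 = 429, not a perfect square
y = 3: x² = 107·3² + 1 = 964, not a perfect square
... continuing the search (or via continued fractions) ...
y = 93: x² = 107·93² + 1 = 925444, x = 962 ✓

Verify: 962² - 107·93² = 925444 - 925443 = 1 ✓

x = 962, y = 93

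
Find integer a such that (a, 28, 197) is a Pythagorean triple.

a² = c² - b² = 197² - 28² = 38809 - 784 = 38025
a = sqrt(38025) = 195

195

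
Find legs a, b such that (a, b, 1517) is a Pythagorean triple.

We need a² + b² = 1517² = 2301289.
Trying: 165² + 1508² = 27225 + 2274064 = 2301289 ✓

(165, 1508, 1517)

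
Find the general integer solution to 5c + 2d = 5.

Step 1: Compute gcd(5, 2) = 1.
Since 1 divides 5, solutions exist.

Step 2: Find a particular solution using extended Euclidean algorithm.
We get c₀ = 5, d₀ = -10.
Check: 5*5 + 2*-10 = 5 = 5 ✓

Step 3: Write the general solution.
c = 5 + (2/1)t = 5 + 2t
d = -10 - (5/1)t = -10 - 5t
for any integer t.

c = 5 + 2t, d = -10 - 5t for integer t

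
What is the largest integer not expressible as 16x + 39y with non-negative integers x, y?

For two coprime denominations a and b, the Frobenius number (largest value not representable as a non-negative combination) is ab - a - b.
Here gcd(16, 39) = 1, so they are coprime.
F(16, 39) = 16·39 - 16 - 39 = 624 - 55 = 569

569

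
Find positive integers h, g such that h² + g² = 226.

Search for h with 226 - h² a perfect square.
h = 1: 226 - 1² = 226 - 1 = 225 = 15² ✓
So h = 1, g = 15.

h = 1, g = 15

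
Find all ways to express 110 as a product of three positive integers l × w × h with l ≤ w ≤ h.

Iterate l from 1 to ⌊110^(1/3)⌋. For each l dividing 110, iterate w ≥ l with w dividing 110/l, and set h = 110/(l·w).
Triples found (5): (1×1×110), (1×2×55), (1×5×22), (1×10×11), (2×5×11)

(1×1×110), (1×2×55), (1×5×22), (1×10×11), (2×5×11)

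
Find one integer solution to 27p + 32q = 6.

Step 1: Check solvability.
gcd(27, 32) = 1
Since 1 divides 6, solutions exist.

Step 2: Apply extended Euclidean algorithm to find gcd.
We find integers such that 27*x0 + 32*y0 = 1

Step 3: Scale the particular solution.
Multiply by 6/1 = 6:
p = -78, q = 66

Step 4: Verify.
27*(-78) + 32*(66) = 6 = 6 ✓

p = -78, q = 66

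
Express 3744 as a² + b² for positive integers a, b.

We need to find integers a, b > 0 such that a² + b² = 3744.
Trying a = 12: b² = 3744 - 12² = 3744 - 144 = 3600
b = 60
Check: 12² + 60² = 144 + 3600 = 3744 ✓

3744 = 12² + 60²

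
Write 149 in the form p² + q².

We need to find integers p, q > 0 such that p² + q² = 149.
Trying p = 7: q² = 149 - 7² = 149 - 49 = 100
q = 10
Check: 7² + 10² = 49 + 100 = 149 ✓

149 = 7² + 10²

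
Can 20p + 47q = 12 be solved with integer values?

Step 1: Compute gcd(20, 47).
gcd(20, 47) = 1

Step 2: Check divisibility.
Does 1 divide 12? 12 = 1 x 12, so yes.

By the theorem on linear Diophantine equations, 20p + 47q = 12 has integer solutions if and only if gcd(20, 47) divides 12. Since 1 | 12, solutions exist.

Yes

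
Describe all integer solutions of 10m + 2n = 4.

Step 1: Compute gcd(10, 2) = 2.
Since 2 divides 4, solutions exist.

Step 2: Find a particular solution using extended Euclidean algorithm.
We get m₀ = 0, n₀ = 2.
Check: 10*0 + 2*2 = 4 = 4 ✓

Step 3: Write the general solution.
m = 0 + (2/2)t = 0 + 1t
n = 2 - (10/2)t = 2 - 5t
for any integer t.

m = 0 + 1t, n = 2 - 5t for integer t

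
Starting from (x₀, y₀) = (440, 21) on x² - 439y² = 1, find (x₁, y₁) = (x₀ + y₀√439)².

Solutions to x² - Dy² = 1 are generated by powers of (x₀ + y₀√D).
The next solution satisfies x₁ + y₁√439 = (x₀ + y₀√439)², giving:
x₁ = x₀² + 439y₀² = 440² + 439·21² = 193600 + 193599 = 387199
y₁ = 2x₀y₀ = 2·440·21 = 18480

Verify: 387199² - 439·18480² = 149923065601 - 149923065600 = 1 ✓

x = 387199, y = 18480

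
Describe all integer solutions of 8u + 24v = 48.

Step 1: Compute gcd(8, 24) = 8.
Since 8 divides 48, solutions exist.

Step 2: Find a particular solution using extended Euclidean algorithm.
We get u₀ = 6, v₀ = 0.
Check: 8*6 + 24*0 = 48 = 48 ✓

Step 3: Write the general solution.
u = 6 + (24/8)t = 6 + 3t
v = 0 - (8/8)t = 0 - 1t
for any integer t.

u = 6 + 3t, v = 0 - 1t for integer t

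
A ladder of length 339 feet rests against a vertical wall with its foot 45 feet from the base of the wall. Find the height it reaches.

The ladder, wall, and ground form a right triangle with hypotenuse 339 and one leg 45.
By the Pythagorean theorem: h² = 339² - 45² = 114921 - 2025 = 112896
h = √112896 = 336 feet

336 feet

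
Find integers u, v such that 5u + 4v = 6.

Step 1: Check solvability.
gcd(5, 4) = 1
Since 1 divides 6, solutions exist.

Step 2: Apply extended Euclidean algorithm to find gcd.
We find integers such that 5*x0 + 4*y0 = 1

Step 3: Scale the particular solution.
Multiply by 6/1 = 6:
u = 6, v = -6

Step 4: Verify.
5*(6) + 4*(-6) = 6 = 6 ✓

u = 6, v = -6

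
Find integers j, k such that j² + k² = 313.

We need to find integers j, k > 0 such that j² + k² = 313.
Trying j = 12: k² = 313 - 12² = 313 - 144 = 169
k = 13
Check: 12² + 13² = 144 + 169 = 313 ✓

313 = 12² + 13²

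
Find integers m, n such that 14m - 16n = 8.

Step 1: Check solvability.
gcd(14, 16) = 2
Since 2 divides 8, solutions exist.

Step 2: Apply extended Euclidean algorithm to find gcd.
We find integers such that 14*x0 + 16*y0 = 2

Step 3: Scale the particular solution.
Multiply by 8/2 = 4:
m = -4, n = -4

Step 4: Verify.
14*(-4) - 16*(-4) = 8 = 8 ✓

m = -4, n = -4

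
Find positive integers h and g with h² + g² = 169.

We need to find integers h, g > 0 such that h² + g² = 169.
Trying h = 5: g² = 169 - 5² = 169 - 25 = 144
g = 12
Check: 5² + 12² = 25 + 144 = 169 ✓

169 = 5² + 12²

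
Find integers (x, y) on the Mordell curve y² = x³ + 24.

Try small integer x values and check whether x³ + 24 is a perfect square.
x = 1: x³ + 24 = 1³ + 24 = 1 + 24 = 25
Is 25 a perfect square? 5² = 25 ✓
So (x, y) = (1, 5) is a solution.

x = 1, y = 5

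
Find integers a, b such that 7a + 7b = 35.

Step 1: Check solvability.
gcd(7, 7) = 7
Since 7 divides 35, solutions exist.

Step 2: Apply extended Euclidean algorithm to find gcd.
We find integers such that 7*x0 + 7*y0 = 7

Step 3: Scale the particular solution.
Multiply by 35/7 = 5:
a = 0, b = 5

Step 4: Verify.
7*(0) + 7*(5) = 35 = 35 ✓

a = 0, b = 5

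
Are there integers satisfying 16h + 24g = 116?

Step 1: Compute gcd(16, 24).
gcd(16, 24) = 8

Step 2: Check divisibility.
Does 8 divide 116? 116 = 8 x 14 + 4, so no.

By the theorem on linear Diophantine equations, 16h + 24g = 116 has integer solutions if and only if gcd(16, 24) divides 116. Since 8 does not divide 116, no solutions exist.

No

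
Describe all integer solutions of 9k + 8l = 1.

Step 1: Compute gcd(9, 8) = 1.
Since 1 divides 1, solutions exist.

Step 2: Find a particular solution using extended Euclidean algorithm.
We get k₀ = 1, l₀ = -1.
Check: 9*1 + 8*-1 = 1 = 1 ✓

Step 3: Write the general solution.
k = 1 + (8/1)t = 1 + 8t
l = -1 - (9/1)t = -1 - 9t
for any integer t.

k = 1 + 8t, l = -1 - 9t for integer t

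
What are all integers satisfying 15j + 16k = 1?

Step 1: Compute gcd(15, 16) = 1.
Since 1 divides 1, solutions exist.

Step 2: Find a particular solution using extended Euclidean algorithm.
We get j₀ = -1, k₀ = 1.
Check: 15*-1 + 16*1 = 1 = 1 ✓

Step 3: Write the general solution.
j = -1 + (16/1)t = -1 + 16t
k = 1 - (15/1)t = 1 - 15t
for any integer t.

j = -1 + 16t, k = 1 - 15t for integer t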